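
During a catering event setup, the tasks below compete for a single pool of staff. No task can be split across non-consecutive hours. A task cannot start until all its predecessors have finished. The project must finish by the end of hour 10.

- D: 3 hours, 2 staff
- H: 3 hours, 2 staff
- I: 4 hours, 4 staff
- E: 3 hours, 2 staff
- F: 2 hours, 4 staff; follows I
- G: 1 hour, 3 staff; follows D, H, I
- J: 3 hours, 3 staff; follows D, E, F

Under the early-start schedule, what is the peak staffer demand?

10

Early-start schedule: D@1, H@1, I@1, E@1, F@5, G@5, J@7.
Load per hour: hour 1: 10, hour 2: 10, hour 3: 10, hour 4: 4, hour 5: 7, hour 6: 4, hour 7: 3, hour 8: 3, hour 9: 3, hour 10: 0.
Peak is 10.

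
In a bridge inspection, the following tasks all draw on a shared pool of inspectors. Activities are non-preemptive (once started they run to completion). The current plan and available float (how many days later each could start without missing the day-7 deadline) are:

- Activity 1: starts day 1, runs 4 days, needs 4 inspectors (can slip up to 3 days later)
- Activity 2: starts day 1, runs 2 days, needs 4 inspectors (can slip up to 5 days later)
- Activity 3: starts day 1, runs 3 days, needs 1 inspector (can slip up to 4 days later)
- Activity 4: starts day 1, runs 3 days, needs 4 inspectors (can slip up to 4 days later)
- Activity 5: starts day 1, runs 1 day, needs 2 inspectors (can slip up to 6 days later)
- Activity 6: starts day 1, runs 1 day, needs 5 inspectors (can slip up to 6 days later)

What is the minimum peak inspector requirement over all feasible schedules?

8

Early-start (Activity 1@1, Activity 2@1, Activity 3@1, Activity 4@1, Activity 5@1, Activity 6@1) gives peak 20: d1:20  d2:13  d3:9  d4:4  d5:0  d6:0  d7:0.
Shift Activity 3→5, Activity 4→3, Activity 5→5, Activity 6→6.
Schedule Activity 1@1, Activity 2@1, Activity 3@5, Activity 4@3, Activity 5@5, Activity 6@6: d1:8  d2:8  d3:8  d4:8  d5:7  d6:6  d7:1 — peak 8.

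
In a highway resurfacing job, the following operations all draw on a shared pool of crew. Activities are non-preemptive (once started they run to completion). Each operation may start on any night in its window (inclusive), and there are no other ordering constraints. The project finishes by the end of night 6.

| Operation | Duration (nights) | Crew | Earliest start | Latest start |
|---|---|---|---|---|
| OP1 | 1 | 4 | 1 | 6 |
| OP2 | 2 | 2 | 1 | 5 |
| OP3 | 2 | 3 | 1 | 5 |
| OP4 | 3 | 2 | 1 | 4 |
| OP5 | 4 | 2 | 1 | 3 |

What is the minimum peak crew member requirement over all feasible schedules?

6

Early-start (OP1@1, OP2@1, OP3@1, OP4@1, OP5@1) gives peak 13: n1:13  n2:9  n3:4  n4:2  n5:0  n6:0.
Shift OP3→2, OP4→4, OP5→3.
Schedule OP1@1, OP2@1, OP3@2, OP4@4, OP5@3: n1:6  n2:5  n3:5  n4:4  n5:4  n6:4 — peak 6.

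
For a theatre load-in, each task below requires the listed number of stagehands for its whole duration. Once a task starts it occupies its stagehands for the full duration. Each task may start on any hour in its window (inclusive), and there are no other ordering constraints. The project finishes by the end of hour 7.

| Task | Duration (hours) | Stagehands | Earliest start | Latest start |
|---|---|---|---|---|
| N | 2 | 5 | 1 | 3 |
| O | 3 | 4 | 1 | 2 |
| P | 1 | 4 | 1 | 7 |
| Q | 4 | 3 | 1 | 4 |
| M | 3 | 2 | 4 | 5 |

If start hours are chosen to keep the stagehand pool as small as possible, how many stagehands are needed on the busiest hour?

Early-start (N@1, O@1, P@1, Q@1, M@4) gives peak 16: h1:16  h2:12  h3:7  h4:5  h5:2  h6:2  h7:0.
Shift P→3, Q→4.
Schedule N@1, O@1, P@3, Q@4, M@4: h1:9  h2:9  h3:8  h4:5  h5:5  h6:5  h7:3 — peak 9.

9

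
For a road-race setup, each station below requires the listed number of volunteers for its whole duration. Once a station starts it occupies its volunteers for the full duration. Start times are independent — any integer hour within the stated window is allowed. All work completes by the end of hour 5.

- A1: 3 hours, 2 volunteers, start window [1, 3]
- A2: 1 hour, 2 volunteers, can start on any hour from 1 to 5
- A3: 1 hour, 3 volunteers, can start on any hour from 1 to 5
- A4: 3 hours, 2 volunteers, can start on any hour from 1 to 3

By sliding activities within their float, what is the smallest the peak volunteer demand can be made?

Early-start (A1@1, A2@1, A3@1, A4@1) gives peak 9: h1:9  h2:4  h3:4  h4:0  h5:0.
Shift A3→5, A4→2.
Schedule A1@1, A2@1, A3@5, A4@2: h1:4  h2:4  h3:4  h4:2  h5:3 — peak 4.
Total volunteer-hours = 17 over 5 hours ⇒ peak ≥ ⌈17/5⌉ = 4, so 4 is optimal.

4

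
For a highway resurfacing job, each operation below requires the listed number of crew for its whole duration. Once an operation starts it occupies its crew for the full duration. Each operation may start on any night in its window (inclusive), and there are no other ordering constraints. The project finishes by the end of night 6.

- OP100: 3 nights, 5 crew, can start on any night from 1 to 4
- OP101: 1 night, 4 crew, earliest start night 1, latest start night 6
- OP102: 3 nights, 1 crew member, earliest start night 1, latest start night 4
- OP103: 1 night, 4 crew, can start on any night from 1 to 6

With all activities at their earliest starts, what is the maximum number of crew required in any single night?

Early-start schedule: OP100@1, OP101@1, OP102@1, OP103@1.
Load per night: night 1: 14, night 2: 6, night 3: 6, night 4: 0, night 5: 0, night 6: 0.
Peak is 14.

14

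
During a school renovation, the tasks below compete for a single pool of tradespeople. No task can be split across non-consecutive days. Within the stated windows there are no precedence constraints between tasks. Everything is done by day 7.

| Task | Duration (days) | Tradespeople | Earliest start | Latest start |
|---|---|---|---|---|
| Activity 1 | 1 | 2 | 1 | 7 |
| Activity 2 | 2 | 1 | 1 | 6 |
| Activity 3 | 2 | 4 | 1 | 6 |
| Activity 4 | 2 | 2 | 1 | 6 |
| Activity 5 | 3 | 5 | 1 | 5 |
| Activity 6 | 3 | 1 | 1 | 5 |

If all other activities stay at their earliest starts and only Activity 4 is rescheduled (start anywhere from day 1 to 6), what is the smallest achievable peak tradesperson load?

Activity 4@1: d1:15  d2:13  d3:6  d4:0  d5:0  d6:0  d7:0 → peak 15
Activity 4@2: d1:13  d2:13  d3:8  d4:0  d5:0  d6:0  d7:0 → peak 13
Activity 4@3: d1:13  d2:11  d3:8  d4:2  d5:0  d6:0  d7:0 → peak 13
Activity 4@4: d1:13  d2:11  d3:6  d4:2  d5:2  d6:0  d7:0 → peak 13
Activity 4@5: d1:13  d2:11  d3:6  d4:0  d5:2  d6:2  d7:0 → peak 13
Activity 4@6: d1:13  d2:11  d3:6  d4:0  d5:0  d6:2  d7:2 → peak 13
Best is Activity 4@2, peak 13.

13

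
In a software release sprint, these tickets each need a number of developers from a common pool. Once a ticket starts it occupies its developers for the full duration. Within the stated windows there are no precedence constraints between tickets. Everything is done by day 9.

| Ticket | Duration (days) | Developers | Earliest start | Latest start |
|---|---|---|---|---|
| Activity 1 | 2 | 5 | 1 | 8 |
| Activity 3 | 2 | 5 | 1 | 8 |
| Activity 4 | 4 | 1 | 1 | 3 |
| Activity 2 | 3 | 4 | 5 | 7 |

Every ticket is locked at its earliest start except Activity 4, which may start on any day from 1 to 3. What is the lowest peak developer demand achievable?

Activity 4@1: d1:11  d2:11  d3:1  d4:1  d5:4  d6:4  d7:4  d8:0  d9:0 → peak 11
Activity 4@2: d1:10  d2:11  d3:1  d4:1  d5:5  d6:4  d7:4  d8:0  d9:0 → peak 11
Activity 4@3: d1:10  d2:10  d3:1  d4:1  d5:5  d6:5  d7:4  d8:0  d9:0 → peak 10
Best is Activity 4@3, peak 10.

10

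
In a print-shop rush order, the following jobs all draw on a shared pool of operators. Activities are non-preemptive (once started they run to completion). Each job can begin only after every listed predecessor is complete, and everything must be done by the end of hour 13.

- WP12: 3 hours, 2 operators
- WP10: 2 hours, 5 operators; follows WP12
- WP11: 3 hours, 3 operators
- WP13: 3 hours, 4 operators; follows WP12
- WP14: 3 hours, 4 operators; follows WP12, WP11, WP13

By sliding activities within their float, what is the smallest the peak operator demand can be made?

Early-start (WP12@1, WP10@4, WP11@1, WP13@4, WP14@7) gives peak 9: h1:5  h2:5  h3:5  h4:9  h5:9  h6:4  h7:4  h8:4  h9:4  h10:0  h11:0  h12:0  h13:0.
Shift WP13→6, WP14→9.
Schedule WP12@1, WP10@4, WP11@1, WP13@6, WP14@9: h1:5  h2:5  h3:5  h4:5  h5:5  h6:4  h7:4  h8:4  h9:4  h10:4  h11:4  h12:0  h13:0 — peak 5.

5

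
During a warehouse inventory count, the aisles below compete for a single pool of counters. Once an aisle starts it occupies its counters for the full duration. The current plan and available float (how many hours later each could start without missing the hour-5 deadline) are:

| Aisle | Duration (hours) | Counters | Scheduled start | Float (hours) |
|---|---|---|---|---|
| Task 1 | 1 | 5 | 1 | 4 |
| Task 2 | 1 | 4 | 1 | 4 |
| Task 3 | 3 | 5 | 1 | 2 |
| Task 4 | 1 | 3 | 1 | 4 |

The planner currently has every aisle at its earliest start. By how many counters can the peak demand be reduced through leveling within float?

10

Early-start peak: h1:17  h2:5  h3:5  h4:0  h5:0 ⇒ 17.
Leveled (Task 1@1, Task 2@2, Task 3@3, Task 4@2): h1:5  h2:7  h3:5  h4:5  h5:5 ⇒ 7.
Reduction 17 − 7 = 10.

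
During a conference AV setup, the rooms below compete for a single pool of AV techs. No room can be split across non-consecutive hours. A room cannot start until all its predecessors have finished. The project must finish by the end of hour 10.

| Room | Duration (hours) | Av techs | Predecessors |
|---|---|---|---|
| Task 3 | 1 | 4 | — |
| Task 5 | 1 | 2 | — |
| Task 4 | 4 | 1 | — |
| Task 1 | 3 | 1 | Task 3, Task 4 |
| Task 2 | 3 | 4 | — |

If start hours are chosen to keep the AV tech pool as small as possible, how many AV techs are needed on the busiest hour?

5

Early-start (Task 3@1, Task 5@1, Task 4@1, Task 1@5, Task 2@1) gives peak 11: h1:11  h2:5  h3:5  h4:1  h5:1  h6:1  h7:1  h8:0  h9:0  h10:0.
Shift Task 5→2, Task 2→3.
Schedule Task 3@1, Task 5@2, Task 4@1, Task 1@5, Task 2@3: h1:5  h2:3  h3:5  h4:5  h5:5  h6:1  h7:1  h8:0  h9:0  h10:0 — peak 5.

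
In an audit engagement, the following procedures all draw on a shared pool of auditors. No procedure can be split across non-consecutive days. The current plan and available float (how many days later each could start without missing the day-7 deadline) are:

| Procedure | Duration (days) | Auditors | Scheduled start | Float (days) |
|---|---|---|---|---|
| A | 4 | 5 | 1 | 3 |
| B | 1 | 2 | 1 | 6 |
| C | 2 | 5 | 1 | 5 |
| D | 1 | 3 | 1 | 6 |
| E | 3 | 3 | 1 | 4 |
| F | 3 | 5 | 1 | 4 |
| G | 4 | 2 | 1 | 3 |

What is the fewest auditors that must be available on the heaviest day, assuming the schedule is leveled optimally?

Early-start (A@1, B@1, C@1, D@1, E@1, F@1, G@1) gives peak 25: d1:25  d2:20  d3:15  d4:7  d5:0  d6:0  d7:0.
Shift C→2, E→4, F→5, G→4.
Schedule A@1, B@1, C@2, D@1, E@4, F@5, G@4: d1:10  d2:10  d3:10  d4:10  d5:10  d6:10  d7:7 — peak 10.
Total auditor-days = 67 over 7 days ⇒ peak ≥ ⌈67/7⌉ = 10, so 10 is optimal.

10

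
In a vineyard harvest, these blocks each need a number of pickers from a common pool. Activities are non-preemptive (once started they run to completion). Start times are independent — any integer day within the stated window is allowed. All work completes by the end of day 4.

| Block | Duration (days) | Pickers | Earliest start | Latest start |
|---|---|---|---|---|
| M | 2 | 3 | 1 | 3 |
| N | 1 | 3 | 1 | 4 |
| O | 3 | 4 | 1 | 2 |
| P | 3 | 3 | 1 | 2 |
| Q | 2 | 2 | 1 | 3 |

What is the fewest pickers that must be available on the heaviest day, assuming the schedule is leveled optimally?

Early-start (M@1, N@1, O@1, P@1, Q@1) gives peak 15: d1:15  d2:12  d3:7  d4:0.
Shift P→2, Q→3.
Schedule M@1, N@1, O@1, P@2, Q@3: d1:10  d2:10  d3:9  d4:5 — peak 10.

10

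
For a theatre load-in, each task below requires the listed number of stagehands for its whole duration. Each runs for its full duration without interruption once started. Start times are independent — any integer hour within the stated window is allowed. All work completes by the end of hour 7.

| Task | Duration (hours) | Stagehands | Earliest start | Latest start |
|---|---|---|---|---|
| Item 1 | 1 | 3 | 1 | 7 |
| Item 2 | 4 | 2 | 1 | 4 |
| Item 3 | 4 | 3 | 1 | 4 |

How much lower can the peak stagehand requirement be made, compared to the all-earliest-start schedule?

Early-start peak: h1:8  h2:5  h3:5  h4:5  h5:0  h6:0  h7:0 ⇒ 8.
Leveled (Item 1@1, Item 2@1, Item 3@2): h1:5  h2:5  h3:5  h4:5  h5:3  h6:0  h7:0 ⇒ 5.
Reduction 8 − 5 = 3.

3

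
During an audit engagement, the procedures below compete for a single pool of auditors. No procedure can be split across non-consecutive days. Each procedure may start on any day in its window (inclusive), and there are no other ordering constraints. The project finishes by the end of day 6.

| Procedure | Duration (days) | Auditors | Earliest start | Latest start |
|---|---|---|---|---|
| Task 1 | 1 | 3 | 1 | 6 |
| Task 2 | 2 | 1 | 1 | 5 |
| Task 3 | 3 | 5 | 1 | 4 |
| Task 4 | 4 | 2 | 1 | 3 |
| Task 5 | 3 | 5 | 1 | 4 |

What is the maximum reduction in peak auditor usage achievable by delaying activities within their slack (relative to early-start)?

8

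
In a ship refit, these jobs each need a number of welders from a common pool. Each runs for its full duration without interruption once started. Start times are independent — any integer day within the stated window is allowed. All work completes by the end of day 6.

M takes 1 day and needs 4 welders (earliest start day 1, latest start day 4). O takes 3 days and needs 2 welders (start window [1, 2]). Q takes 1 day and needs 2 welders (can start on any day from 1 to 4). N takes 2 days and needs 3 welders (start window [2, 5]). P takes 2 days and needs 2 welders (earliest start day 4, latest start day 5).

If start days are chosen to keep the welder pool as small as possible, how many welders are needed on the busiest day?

5

Early-start (M@1, O@1, Q@1, N@2, P@4) gives peak 8: d1:8  d2:5  d3:5  d4:2  d5:2  d6:0.
Shift O→2, Q→2, N→3, P→5.
Schedule M@1, O@2, Q@2, N@3, P@5: d1:4  d2:4  d3:5  d4:5  d5:2  d6:2 — peak 5.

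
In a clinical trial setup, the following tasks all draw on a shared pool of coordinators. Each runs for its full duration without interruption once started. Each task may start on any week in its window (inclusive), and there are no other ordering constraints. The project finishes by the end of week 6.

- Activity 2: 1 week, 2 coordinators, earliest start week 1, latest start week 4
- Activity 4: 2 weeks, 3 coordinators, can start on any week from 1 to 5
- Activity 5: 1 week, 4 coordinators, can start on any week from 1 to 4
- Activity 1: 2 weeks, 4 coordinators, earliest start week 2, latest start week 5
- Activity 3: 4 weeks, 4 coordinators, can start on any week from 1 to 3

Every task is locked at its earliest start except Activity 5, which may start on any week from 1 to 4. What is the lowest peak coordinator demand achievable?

11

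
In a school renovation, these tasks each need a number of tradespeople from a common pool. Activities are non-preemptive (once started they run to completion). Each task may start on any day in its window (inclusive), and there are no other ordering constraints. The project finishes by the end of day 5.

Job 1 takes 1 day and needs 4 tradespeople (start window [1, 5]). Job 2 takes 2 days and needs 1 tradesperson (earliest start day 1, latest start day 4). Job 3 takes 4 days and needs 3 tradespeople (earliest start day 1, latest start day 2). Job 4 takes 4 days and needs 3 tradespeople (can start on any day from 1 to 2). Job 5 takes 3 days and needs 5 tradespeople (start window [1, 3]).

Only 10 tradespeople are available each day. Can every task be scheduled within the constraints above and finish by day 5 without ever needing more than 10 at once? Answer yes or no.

no

The minimum achievable peak is 11; 10 < 11, so no feasible schedule stays within the cap.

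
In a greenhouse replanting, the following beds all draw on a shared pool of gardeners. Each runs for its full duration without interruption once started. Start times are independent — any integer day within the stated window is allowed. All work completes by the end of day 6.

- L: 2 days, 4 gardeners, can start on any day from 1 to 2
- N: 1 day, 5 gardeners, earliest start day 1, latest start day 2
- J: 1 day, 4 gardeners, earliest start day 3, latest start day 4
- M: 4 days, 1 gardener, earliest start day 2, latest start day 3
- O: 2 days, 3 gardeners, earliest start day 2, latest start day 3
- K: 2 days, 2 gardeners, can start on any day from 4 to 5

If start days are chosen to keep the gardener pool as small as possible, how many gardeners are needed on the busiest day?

8

Early-start (L@1, N@1, J@3, M@2, O@2, K@4) gives peak 9: d1:9  d2:8  d3:8  d4:3  d5:3  d6:0.
Shift L→2, J→4.
Schedule L@2, N@1, J@4, M@2, O@2, K@4: d1:5  d2:8  d3:8  d4:7  d5:3  d6:0 — peak 8.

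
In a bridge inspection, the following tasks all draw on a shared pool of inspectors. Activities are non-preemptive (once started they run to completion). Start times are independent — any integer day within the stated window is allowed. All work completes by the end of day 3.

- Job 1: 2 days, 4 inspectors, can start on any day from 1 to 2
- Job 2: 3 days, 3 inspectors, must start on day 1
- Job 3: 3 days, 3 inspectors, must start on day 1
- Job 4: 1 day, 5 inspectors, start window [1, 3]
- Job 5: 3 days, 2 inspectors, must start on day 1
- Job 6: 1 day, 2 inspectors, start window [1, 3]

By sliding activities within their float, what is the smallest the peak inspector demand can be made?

Early-start (Job 1@1, Job 2@1, Job 3@1, Job 4@1, Job 5@1, Job 6@1) gives peak 19: d1:19  d2:12  d3:8.
Shift Job 4→3.
Schedule Job 1@1, Job 2@1, Job 3@1, Job 4@3, Job 5@1, Job 6@1: d1:14  d2:12  d3:13 — peak 14.
No arrangement of the 18 feasible schedules does better.

14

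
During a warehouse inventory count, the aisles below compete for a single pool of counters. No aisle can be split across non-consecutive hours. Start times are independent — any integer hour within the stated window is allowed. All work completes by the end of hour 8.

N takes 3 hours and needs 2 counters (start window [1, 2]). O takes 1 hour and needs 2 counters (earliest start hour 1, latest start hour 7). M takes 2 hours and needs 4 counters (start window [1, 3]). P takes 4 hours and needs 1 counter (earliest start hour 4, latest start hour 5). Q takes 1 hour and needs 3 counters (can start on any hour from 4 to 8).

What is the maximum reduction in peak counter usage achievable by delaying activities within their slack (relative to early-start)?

2

Early-start peak: h1:8  h2:6  h3:2  h4:4  h5:1  h6:1  h7:1  h8:0 ⇒ 8.
Leveled (N@1, O@1, M@2, P@4, Q@4): h1:4  h2:6  h3:6  h4:4  h5:1  h6:1  h7:1  h8:0 ⇒ 6.
Reduction 8 − 6 = 2.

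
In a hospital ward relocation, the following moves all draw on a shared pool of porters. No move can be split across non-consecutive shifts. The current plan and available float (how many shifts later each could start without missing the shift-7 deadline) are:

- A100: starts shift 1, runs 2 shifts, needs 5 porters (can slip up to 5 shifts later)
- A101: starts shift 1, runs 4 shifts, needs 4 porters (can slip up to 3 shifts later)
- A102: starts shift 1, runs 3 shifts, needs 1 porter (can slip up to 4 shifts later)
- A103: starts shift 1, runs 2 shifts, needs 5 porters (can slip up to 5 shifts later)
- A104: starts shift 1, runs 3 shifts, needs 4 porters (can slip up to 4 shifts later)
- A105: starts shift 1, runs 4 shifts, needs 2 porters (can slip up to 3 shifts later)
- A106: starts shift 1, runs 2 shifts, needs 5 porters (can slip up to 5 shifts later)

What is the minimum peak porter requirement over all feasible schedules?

11

Early-start (A100@1, A101@1, A102@1, A103@1, A104@1, A105@1, A106@1) gives peak 26: s1:26  s2:26  s3:11  s4:6  s5:0  s6:0  s7:0.
Shift A103→3, A104→5, A105→4, A106→5.
Schedule A100@1, A101@1, A102@1, A103@3, A104@5, A105@4, A106@5: s1:10  s2:10  s3:10  s4:11  s5:11  s6:11  s7:6 — peak 11.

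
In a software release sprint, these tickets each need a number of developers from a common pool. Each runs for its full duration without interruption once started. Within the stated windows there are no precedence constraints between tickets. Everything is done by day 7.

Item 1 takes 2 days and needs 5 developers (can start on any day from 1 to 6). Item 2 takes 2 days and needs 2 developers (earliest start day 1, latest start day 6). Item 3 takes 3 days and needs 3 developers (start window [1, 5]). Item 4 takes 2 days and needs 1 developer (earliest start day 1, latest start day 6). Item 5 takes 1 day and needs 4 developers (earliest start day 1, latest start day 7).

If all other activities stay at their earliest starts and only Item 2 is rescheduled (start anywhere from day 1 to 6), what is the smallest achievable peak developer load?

Item 2@1: d1:15  d2:11  d3:3  d4:0  d5:0  d6:0  d7:0 → peak 15
Item 2@2: d1:13  d2:11  d3:5  d4:0  d5:0  d6:0  d7:0 → peak 13
Item 2@3: d1:13  d2:9  d3:5  d4:2  d5:0  d6:0  d7:0 → peak 13
Item 2@4: d1:13  d2:9  d3:3  d4:2  d5:2  d6:0  d7:0 → peak 13
Item 2@5: d1:13  d2:9  d3:3  d4:0  d5:2  d6:2  d7:0 → peak 13
Item 2@6: d1:13  d2:9  d3:3  d4:0  d5:0  d6:2  d7:2 → peak 13
Best is Item 2@2, peak 13.

13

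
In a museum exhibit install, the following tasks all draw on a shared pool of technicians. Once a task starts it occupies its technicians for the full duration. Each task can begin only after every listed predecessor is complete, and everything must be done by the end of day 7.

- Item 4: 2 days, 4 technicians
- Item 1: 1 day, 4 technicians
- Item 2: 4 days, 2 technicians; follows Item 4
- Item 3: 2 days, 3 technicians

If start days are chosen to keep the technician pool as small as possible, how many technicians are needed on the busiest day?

5

Early-start (Item 4@1, Item 1@1, Item 2@3, Item 3@1) gives peak 11: d1:11  d2:7  d3:2  d4:2  d5:2  d6:2  d7:0.
Shift Item 1→3, Item 2→4, Item 3→4.
Schedule Item 4@1, Item 1@3, Item 2@4, Item 3@4: d1:4  d2:4  d3:4  d4:5  d5:5  d6:2  d7:2 — peak 5.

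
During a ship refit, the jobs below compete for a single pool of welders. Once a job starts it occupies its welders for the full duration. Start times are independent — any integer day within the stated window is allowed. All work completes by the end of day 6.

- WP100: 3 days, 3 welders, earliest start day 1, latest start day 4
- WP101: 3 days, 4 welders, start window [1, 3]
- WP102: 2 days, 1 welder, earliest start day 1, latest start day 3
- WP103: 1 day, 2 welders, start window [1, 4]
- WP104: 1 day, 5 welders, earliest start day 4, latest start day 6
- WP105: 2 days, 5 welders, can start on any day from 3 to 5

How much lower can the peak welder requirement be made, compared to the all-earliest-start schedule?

Early-start peak: d1:10  d2:8  d3:12  d4:10  d5:0  d6:0 ⇒ 12.
Leveled (WP100@1, WP101@1, WP102@1, WP103@4, WP104@4, WP105@5): d1:8  d2:8  d3:7  d4:7  d5:5  d6:5 ⇒ 8.
Reduction 12 − 8 = 4.

4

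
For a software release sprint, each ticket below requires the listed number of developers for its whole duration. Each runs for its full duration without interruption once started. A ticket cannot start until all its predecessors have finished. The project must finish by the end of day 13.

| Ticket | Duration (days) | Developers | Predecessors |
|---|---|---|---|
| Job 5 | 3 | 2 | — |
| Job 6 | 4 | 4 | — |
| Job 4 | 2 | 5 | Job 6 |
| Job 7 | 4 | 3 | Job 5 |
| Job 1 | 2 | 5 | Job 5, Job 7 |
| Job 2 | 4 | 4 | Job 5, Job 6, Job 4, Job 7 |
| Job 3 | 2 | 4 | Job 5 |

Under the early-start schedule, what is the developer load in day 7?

At early start, day 7 has: Job 7.
Demand: 3 = 3.

3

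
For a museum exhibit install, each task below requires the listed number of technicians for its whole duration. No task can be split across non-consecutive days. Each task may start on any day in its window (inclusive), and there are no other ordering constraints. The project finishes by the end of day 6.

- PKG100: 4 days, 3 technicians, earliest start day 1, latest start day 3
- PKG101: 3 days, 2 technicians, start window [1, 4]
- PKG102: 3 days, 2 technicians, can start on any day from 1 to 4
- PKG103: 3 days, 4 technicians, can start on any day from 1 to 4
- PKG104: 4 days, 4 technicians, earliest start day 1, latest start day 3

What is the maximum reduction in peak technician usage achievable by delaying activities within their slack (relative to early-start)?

4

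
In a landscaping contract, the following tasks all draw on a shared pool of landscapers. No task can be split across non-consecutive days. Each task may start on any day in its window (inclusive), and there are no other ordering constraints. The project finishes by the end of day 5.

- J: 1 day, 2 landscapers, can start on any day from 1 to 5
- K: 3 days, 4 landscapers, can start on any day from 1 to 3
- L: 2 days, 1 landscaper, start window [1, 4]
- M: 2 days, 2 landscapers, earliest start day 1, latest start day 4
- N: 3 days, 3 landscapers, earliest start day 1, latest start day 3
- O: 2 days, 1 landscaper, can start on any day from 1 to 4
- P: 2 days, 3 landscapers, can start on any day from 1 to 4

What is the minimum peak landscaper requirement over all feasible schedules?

Early-start (J@1, K@1, L@1, M@1, N@1, O@1, P@1) gives peak 16: d1:16  d2:14  d3:7  d4:0  d5:0.
Shift M→4, N→3, P→4.
Schedule J@1, K@1, L@1, M@4, N@3, O@1, P@4: d1:8  d2:6  d3:7  d4:8  d5:8 — peak 8.
Total landscaper-days = 37 over 5 days ⇒ peak ≥ ⌈37/5⌉ = 8, so 8 is optimal.

8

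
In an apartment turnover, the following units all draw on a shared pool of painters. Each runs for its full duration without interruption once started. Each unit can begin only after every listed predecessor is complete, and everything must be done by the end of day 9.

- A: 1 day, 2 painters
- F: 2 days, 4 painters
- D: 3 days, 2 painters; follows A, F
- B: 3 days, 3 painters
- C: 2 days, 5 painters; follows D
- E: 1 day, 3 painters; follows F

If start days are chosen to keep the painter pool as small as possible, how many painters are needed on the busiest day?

5

Early-start (A@1, F@1, D@3, B@1, C@6, E@3) gives peak 9: d1:9  d2:7  d3:8  d4:2  d5:2  d6:5  d7:5  d8:0  d9:0.
Shift F→2, D→4, B→4, C→7, E→9.
Schedule A@1, F@2, D@4, B@4, C@7, E@9: d1:2  d2:4  d3:4  d4:5  d5:5  d6:5  d7:5  d8:5  d9:3 — peak 5.
Total painter-days = 38 over 9 days ⇒ peak ≥ ⌈38/9⌉ = 5, so 5 is optimal.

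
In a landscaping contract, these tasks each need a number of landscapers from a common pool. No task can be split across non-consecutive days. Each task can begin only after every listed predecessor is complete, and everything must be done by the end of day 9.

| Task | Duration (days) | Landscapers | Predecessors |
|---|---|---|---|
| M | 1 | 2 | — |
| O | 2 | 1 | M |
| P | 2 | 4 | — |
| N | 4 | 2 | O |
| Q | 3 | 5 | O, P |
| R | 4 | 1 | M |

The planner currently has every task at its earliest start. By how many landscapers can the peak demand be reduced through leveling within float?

Early-start peak: d1:6  d2:6  d3:2  d4:8  d5:8  d6:7  d7:2  d8:0  d9:0 ⇒ 8.
Leveled (M@1, O@2, P@1, N@4, Q@6, R@2): d1:6  d2:6  d3:2  d4:3  d5:3  d6:7  d7:7  d8:5  d9:0 ⇒ 7.
Reduction 8 − 7 = 1.

1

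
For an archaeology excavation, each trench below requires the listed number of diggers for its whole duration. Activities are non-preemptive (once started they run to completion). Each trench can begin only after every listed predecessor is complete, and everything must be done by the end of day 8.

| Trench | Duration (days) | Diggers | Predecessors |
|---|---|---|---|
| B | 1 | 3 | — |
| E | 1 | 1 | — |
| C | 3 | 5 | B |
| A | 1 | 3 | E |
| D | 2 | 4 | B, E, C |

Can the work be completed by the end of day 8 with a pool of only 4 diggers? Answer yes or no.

The minimum achievable peak is 5; 4 < 5, so no feasible schedule stays within the cap.

no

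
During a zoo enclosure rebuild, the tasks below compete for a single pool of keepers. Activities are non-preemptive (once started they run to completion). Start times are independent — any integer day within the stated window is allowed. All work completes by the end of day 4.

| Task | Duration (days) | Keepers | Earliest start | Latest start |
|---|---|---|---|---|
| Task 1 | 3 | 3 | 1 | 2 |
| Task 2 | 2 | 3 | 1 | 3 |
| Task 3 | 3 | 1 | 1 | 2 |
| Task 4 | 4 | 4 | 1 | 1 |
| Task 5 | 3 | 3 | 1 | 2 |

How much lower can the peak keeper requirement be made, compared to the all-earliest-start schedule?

0

Early-start peak: d1:14  d2:14  d3:11  d4:4 ⇒ 14.
Leveled (Task 1@1, Task 2@1, Task 3@1, Task 4@1, Task 5@1): d1:14  d2:14  d3:11  d4:4 ⇒ 14.
Reduction 14 − 14 = 0.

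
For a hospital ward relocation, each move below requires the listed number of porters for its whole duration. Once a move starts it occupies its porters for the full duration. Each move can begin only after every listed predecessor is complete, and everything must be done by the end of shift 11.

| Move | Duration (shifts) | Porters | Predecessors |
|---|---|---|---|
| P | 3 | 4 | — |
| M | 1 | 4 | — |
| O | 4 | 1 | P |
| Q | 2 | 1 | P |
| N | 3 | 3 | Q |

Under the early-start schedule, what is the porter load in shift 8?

At early start, shift 8 has: N.
Demand: 3 = 3.

3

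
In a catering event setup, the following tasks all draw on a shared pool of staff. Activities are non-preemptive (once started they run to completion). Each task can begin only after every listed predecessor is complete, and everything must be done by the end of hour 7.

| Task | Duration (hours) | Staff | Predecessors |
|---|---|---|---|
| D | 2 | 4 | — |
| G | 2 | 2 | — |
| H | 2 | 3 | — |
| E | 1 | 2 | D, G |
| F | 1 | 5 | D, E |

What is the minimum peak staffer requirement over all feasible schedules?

5

Early-start (D@1, G@1, H@1, E@3, F@4) gives peak 9: h1:9  h2:9  h3:2  h4:5  h5:0  h6:0  h7:0.
Shift G→3, H→3, E→5, F→6.
Schedule D@1, G@3, H@3, E@5, F@6: h1:4  h2:4  h3:5  h4:5  h5:2  h6:5  h7:0 — peak 5.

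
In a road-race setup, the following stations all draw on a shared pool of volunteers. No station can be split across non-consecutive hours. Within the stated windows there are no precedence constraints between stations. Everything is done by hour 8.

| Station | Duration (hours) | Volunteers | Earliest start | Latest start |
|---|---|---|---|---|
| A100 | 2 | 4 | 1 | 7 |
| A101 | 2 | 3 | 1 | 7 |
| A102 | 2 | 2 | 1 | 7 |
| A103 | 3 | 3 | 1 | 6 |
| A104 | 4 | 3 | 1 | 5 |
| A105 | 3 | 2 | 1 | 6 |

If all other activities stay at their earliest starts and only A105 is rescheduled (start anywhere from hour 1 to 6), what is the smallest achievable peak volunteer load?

15

A105@1: h1:17  h2:17  h3:8  h4:3  h5:0  h6:0  h7:0  h8:0 → peak 17
A105@2: h1:15  h2:17  h3:8  h4:5  h5:0  h6:0  h7:0  h8:0 → peak 17
A105@3: h1:15  h2:15  h3:8  h4:5  h5:2  h6:0  h7:0  h8:0 → peak 15
A105@4: h1:15  h2:15  h3:6  h4:5  h5:2  h6:2  h7:0  h8:0 → peak 15
A105@5: h1:15  h2:15  h3:6  h4:3  h5:2  h6:2  h7:2  h8:0 → peak 15
A105@6: h1:15  h2:15  h3:6  h4:3  h5:0  h6:2  h7:2  h8:2 → peak 15
Best is A105@3, peak 15.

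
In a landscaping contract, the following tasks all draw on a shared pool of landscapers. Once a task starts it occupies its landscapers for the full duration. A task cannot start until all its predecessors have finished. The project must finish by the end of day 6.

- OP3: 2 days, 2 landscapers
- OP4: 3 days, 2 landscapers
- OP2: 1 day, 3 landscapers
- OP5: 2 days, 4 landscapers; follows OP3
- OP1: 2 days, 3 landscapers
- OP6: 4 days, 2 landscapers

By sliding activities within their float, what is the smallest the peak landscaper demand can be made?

6

Early-start (OP3@1, OP4@1, OP2@1, OP5@3, OP1@1, OP6@1) gives peak 12: d1:12  d2:9  d3:8  d4:6  d5:0  d6:0.
Shift OP3→3, OP4→2, OP5→5, OP6→3.
Schedule OP3@3, OP4@2, OP2@1, OP5@5, OP1@1, OP6@3: d1:6  d2:5  d3:6  d4:6  d5:6  d6:6 — peak 6.
Total landscaper-days = 35 over 6 days ⇒ peak ≥ ⌈35/6⌉ = 6, so 6 is optimal.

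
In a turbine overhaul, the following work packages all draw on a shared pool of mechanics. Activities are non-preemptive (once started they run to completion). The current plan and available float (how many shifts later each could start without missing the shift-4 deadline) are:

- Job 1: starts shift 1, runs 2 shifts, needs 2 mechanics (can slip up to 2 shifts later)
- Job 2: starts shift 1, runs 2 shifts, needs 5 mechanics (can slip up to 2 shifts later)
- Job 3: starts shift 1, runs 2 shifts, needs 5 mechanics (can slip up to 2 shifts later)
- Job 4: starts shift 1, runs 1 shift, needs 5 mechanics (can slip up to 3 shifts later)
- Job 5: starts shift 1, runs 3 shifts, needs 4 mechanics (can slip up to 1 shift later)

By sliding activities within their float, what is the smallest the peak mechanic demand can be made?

Early-start (Job 1@1, Job 2@1, Job 3@1, Job 4@1, Job 5@1) gives peak 21: s1:21  s2:16  s3:4  s4:0.
Shift Job 3→3, Job 4→4.
Schedule Job 1@1, Job 2@1, Job 3@3, Job 4@4, Job 5@1: s1:11  s2:11  s3:9  s4:10 — peak 11.
Total mechanic-shifts = 41 over 4 shifts ⇒ peak ≥ ⌈41/4⌉ = 11, so 11 is optimal.

11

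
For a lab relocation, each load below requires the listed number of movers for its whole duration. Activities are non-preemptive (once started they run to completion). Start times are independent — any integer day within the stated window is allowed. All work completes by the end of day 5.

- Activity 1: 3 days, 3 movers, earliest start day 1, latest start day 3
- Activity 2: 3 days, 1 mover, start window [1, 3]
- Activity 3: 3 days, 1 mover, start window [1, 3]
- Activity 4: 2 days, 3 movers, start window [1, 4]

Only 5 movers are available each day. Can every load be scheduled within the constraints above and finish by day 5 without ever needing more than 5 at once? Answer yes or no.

Schedule Activity 1@1, Activity 2@1, Activity 3@1, Activity 4@4: d1:5  d2:5  d3:5  d4:3  d5:3 — peak 5 ≤ 5.

yes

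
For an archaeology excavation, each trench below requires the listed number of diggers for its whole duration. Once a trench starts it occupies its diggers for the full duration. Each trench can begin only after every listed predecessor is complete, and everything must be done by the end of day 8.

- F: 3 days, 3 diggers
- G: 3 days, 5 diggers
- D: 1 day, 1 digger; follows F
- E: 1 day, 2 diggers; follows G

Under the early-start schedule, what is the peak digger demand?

8

Early-start schedule: F@1, G@1, D@4, E@4.
Load per day: day 1: 8, day 2: 8, day 3: 8, day 4: 3, day 5: 0, day 6: 0, day 7: 0, day 8: 0.
Peak is 8.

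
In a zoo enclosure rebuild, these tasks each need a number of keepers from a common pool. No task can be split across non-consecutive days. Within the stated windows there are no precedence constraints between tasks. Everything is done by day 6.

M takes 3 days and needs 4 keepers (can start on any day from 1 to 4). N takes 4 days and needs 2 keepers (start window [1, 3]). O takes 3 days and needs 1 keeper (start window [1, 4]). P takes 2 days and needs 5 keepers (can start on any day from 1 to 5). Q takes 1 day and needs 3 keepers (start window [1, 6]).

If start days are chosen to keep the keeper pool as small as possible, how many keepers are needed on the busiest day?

6

Early-start (M@1, N@1, O@1, P@1, Q@1) gives peak 15: d1:15  d2:12  d3:7  d4:2  d5:0  d6:0.
Shift O→4, P→5, Q→4.
Schedule M@1, N@1, O@4, P@5, Q@4: d1:6  d2:6  d3:6  d4:6  d5:6  d6:6 — peak 6.
Total keeper-days = 36 over 6 days ⇒ peak ≥ ⌈36/6⌉ = 6, so 6 is optimal.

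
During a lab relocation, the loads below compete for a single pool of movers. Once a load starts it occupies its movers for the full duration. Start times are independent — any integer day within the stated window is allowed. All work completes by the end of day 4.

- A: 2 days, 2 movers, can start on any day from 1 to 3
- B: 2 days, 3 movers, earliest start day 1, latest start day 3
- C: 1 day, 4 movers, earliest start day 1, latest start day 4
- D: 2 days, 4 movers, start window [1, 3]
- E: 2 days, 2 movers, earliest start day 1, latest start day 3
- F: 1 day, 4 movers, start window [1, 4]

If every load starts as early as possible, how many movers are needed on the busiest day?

19

Early-start schedule: A@1, B@1, C@1, D@1, E@1, F@1.
Load per day: day 1: 19, day 2: 11, day 3: 0, day 4: 0.
Peak is 19.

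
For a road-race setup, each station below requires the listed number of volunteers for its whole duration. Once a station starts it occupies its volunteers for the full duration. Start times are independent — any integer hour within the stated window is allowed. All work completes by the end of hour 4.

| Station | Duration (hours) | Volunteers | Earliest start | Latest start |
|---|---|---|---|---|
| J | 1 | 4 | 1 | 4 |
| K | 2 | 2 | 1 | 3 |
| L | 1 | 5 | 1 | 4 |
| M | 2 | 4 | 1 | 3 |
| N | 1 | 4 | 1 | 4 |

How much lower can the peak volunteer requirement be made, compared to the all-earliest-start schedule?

11

Early-start peak: h1:19  h2:6  h3:0  h4:0 ⇒ 19.
Leveled (J@1, K@1, L@2, M@3, N@3): h1:6  h2:7  h3:8  h4:4 ⇒ 8.
Reduction 19 − 8 = 11.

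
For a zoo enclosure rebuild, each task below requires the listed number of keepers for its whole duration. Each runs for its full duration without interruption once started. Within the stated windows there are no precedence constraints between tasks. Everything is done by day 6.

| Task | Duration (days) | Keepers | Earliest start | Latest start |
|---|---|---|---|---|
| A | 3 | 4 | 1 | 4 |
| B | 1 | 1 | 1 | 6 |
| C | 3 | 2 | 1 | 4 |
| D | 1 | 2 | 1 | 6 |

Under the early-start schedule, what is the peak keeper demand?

9

Early-start schedule: A@1, B@1, C@1, D@1.
Load per day: day 1: 9, day 2: 6, day 3: 6, day 4: 0, day 5: 0, day 6: 0.
Peak is 9.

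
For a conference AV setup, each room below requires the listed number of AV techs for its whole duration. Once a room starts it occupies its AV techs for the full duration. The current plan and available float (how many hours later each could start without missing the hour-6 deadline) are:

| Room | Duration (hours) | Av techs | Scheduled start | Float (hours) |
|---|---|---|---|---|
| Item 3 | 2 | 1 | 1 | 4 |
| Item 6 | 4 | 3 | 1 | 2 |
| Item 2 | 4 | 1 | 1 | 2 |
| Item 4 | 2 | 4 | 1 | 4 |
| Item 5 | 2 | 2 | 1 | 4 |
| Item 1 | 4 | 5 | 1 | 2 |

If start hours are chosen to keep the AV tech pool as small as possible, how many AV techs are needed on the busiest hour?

Early-start (Item 3@1, Item 6@1, Item 2@1, Item 4@1, Item 5@1, Item 1@1) gives peak 16: h1:16  h2:16  h3:9  h4:9  h5:0  h6:0.
Shift Item 5→5, Item 1→3.
Schedule Item 3@1, Item 6@1, Item 2@1, Item 4@1, Item 5@5, Item 1@3: h1:9  h2:9  h3:9  h4:9  h5:7  h6:7 — peak 9.
Total AV tech-hours = 50 over 6 hours ⇒ peak ≥ ⌈50/6⌉ = 9, so 9 is optimal.

9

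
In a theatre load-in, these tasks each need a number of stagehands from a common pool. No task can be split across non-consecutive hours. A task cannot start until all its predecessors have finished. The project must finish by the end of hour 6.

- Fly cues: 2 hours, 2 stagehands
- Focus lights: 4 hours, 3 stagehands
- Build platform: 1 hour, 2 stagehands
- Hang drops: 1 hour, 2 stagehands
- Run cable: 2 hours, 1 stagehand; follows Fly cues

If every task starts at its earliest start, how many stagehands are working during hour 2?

5

At early start, hour 2 has: Fly cues, Focus lights.
Demand: 2 + 3 = 5.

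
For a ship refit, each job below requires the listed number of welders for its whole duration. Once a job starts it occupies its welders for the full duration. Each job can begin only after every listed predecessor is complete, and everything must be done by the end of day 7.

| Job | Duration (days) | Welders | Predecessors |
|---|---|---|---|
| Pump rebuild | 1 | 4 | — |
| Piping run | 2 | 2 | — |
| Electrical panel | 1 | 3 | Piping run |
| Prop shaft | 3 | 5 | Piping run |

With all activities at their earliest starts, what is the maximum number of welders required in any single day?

Early-start schedule: Pump rebuild@1, Piping run@1, Electrical panel@3, Prop shaft@3.
Load per day: day 1: 6, day 2: 2, day 3: 8, day 4: 5, day 5: 5, day 6: 0, day 7: 0.
Peak is 8.

8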